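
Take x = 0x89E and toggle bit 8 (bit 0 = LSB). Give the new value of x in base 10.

2462

x = 100010011110
bit 8 is currently 0; toggle it via x ^ (1 << 8) = x ^ 256
→ 100110011110 = 2462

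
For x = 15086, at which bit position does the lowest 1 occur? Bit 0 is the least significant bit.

1

15086 = 11101011101110
Trailing zeros: 1, so the lowest set bit is bit 1 (value 2).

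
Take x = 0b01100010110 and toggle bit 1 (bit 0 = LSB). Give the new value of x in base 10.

788

x = 01100010110
bit 1 is currently 1; toggle it via x ^ (1 << 1) = x ^ 2
→ 01100010100 = 788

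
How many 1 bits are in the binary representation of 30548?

9

30548 = 111011101010100
Count the 1s: 1 + 1 + 1 + 1 + 1 + 1 + 1 + 1 + 1 = 9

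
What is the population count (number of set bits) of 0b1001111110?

7

n = 1001111110
Count the 1s: 1 + 1 + 1 + 1 + 1 + 1 + 1 = 7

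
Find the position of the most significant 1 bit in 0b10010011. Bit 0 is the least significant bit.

7

0b10010011 = 10010011
The topmost 1 is at position 7 (since 2^7 = 128 ≤ 147 < 256).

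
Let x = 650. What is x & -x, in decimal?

2

x = 1010001010 = 650
-x (two's complement) = …0101110110
AND   = 0000000010 = 2
(x & -x isolates the lowest set bit of x.)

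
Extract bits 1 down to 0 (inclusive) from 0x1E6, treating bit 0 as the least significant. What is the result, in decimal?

v = 111100110
Shift right by 0: 111100110
Mask low 2 bits: 10 = 2

2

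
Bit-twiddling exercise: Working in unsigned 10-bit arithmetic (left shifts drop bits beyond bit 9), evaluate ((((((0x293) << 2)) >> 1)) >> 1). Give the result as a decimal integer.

0x293 = 1010010011
→ << 2 (mod 2^10) → 1001001100 = 588
→ >> 1 → 0100100110 = 294
→ >> 1 → 0010010011 = 147

147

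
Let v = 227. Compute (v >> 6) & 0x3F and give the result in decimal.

3

v = 000000011100011
Shift right by 6: 000000011
Mask low 6 bits: 000011 = 3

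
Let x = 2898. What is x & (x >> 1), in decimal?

x = 101101010010 = 2898
x>>1 = 010110101001
AND  = 000100000000 = 256
(x & (x >> 1) has a 1 wherever x has two consecutive 1 bits.)

256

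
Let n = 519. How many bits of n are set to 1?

4

519 = 1000000111
Count the 1s: 1 + 1 + 1 + 1 = 4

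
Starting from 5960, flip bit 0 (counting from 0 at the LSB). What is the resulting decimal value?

x = 1011101001000
bit 0 is currently 0; toggle it via x ^ (1 << 0) = x ^ 1
→ 1011101001001 = 5961

5961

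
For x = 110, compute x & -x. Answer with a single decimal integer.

x = 1101110 = 110
-x (two's complement) = …0010010
AND   = 0000010 = 2
(x & -x isolates the lowest set bit of x.)

2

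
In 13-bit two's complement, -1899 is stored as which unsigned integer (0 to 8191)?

6293

1899 in 13 bits: 0011101101011
Invert: 1100010010100
Add 1:  1100010010101 = 6293
(Check: 2^13 - 1899 = 8192 - 1899 = 6293.)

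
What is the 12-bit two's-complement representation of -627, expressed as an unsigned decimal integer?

3469

627 in 12 bits: 001001110011
Invert: 110110001100
Add 1:  110110001101 = 3469
(Check: 2^12 - 627 = 4096 - 627 = 3469.)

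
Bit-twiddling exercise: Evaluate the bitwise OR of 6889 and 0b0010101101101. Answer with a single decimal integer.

8173

6889 = 1101011101001
b = 0010101101101
 OR → 1111111101101 = 8173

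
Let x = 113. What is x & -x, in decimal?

1

x = 1110001 = 113
-x (two's complement) = …0001111
AND   = 0000001 = 1
(x & -x isolates the lowest set bit of x.)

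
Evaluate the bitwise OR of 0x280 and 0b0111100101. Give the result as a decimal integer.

0x280 = 1010000000
b = 0111100101
 OR → 1111100101 = 997

997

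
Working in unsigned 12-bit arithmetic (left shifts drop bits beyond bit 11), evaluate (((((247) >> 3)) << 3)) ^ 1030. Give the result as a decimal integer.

1270

247 = 000011110111
→ >> 3 → 000000011110 = 30
→ << 3 (mod 2^12) → 000011110000 = 240
1030 = 010000000110
→ ^ → 010011110110 = 1270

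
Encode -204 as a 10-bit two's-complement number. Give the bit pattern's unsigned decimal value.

820

204 in 10 bits: 0011001100
Invert: 1100110011
Add 1:  1100110100 = 820
(Check: 2^10 - 204 = 1024 - 204 = 820.)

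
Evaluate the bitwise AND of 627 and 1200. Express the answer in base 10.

48

627 = 01001110011
1200 = 10010110000
AND → 00000110000 = 48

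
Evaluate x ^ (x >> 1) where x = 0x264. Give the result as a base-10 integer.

x = 1001100100 = 612
x>>1 = 0100110010
XOR  = 1101010110 = 854
(x ^ (x >> 1) gives the standard binary-reflected Gray code of x.)

854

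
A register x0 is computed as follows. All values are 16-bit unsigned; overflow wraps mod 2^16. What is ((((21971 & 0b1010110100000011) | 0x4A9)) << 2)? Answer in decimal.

5804

21971 = 0101010111010011
0b1010110100000011 = 1010110100000011
→ & → 0000010100000011 = 1283
0x4A9 = 0000010010101001
→ | → 0000010110101011 = 1451
→ << 2 (mod 2^16) → 0001011010101100 = 5804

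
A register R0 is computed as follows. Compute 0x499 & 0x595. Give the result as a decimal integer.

1169

0x499 = 10010011001
0x595 = 10110010101
AND → 10010010001 = 1169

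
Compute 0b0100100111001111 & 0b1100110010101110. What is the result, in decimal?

18574

a = 0100100111001111
b = 1100110010101110
AND → 0100100010001110 = 18574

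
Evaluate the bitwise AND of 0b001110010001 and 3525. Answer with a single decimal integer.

a = 001110010001
3525 = 110111000101
AND → 000110000001 = 385

385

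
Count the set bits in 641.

3

641 = 1010000001
Count the 1s: 1 + 1 + 1 = 3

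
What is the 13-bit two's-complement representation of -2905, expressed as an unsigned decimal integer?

2905 in 13 bits: 0101101011001
Invert: 1010010100110
Add 1:  1010010100111 = 5287
(Check: 2^13 - 2905 = 8192 - 2905 = 5287.)

5287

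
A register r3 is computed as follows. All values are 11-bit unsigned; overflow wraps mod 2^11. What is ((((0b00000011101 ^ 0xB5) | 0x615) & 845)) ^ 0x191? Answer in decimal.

924

0b00000011101 = 00000011101
0xB5 = 00010110101
→ ^ → 00010101000 = 168
0x615 = 11000010101
→ | → 11010111101 = 1725
845 = 01101001101
→ & → 01000001101 = 525
0x191 = 00110010001
→ ^ → 01110011100 = 924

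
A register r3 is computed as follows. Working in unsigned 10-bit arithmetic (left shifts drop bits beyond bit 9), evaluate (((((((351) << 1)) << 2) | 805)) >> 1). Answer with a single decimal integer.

351 = 0101011111
→ << 1 (mod 2^10) → 1010111110 = 702
→ << 2 (mod 2^10) → 1011111000 = 760
805 = 1100100101
→ | → 1111111101 = 1021
→ >> 1 → 0111111110 = 510

510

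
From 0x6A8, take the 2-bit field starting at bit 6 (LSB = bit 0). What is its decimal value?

v = 011010101000
Shift right by 6: 011010
Mask low 2 bits: 10 = 2

2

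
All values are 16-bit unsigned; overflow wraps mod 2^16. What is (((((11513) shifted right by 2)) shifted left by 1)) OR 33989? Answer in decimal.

11513 = 0010110011111001
→ shifted right by 2 → 0000101100111110 = 2878
→ shifted left by 1 (mod 2^16) → 0001011001111100 = 5756
33989 = 1000010011000101
→ OR → 1001011011111101 = 38653

38653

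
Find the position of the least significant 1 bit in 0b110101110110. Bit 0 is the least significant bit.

1

0b110101110110 = 110101110110
Trailing zeros: 1, so the lowest set bit is bit 1 (value 2).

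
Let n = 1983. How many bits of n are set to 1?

10

1983 = 11110111111
Count the 1s: 1 + 1 + 1 + 1 + 1 + 1 + 1 + 1 + 1 + 1 = 10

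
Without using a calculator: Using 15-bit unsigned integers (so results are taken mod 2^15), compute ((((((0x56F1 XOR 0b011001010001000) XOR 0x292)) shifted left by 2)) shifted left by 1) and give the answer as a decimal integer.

0x56F1 = 101011011110001
0b011001010001000 = 011001010001000
→ XOR → 110010001111001 = 25721
0x292 = 000001010010010
→ XOR → 110011011101011 = 26347
→ shifted left by 2 (mod 2^15) → 001101110101100 = 7084
→ shifted left by 1 (mod 2^15) → 011011101011000 = 14168

14168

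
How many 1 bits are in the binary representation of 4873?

4873 = 1001100001001
Count the 1s: 1 + 1 + 1 + 1 + 1 = 5

5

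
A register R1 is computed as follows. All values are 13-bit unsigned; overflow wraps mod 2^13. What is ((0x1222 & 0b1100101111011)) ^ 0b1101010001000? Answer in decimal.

0x1222 = 1001000100010
0b1100101111011 = 1100101111011
→ & → 1000000100010 = 4130
0b1101010001000 = 1101010001000
→ ^ → 0101010101010 = 2730

2730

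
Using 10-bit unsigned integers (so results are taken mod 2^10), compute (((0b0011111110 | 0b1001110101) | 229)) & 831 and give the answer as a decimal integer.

575

0b0011111110 = 0011111110
0b1001110101 = 1001110101
→ | → 1011111111 = 767
229 = 0011100101
→ | → 1011111111 = 767
831 = 1100111111
→ & → 1000111111 = 575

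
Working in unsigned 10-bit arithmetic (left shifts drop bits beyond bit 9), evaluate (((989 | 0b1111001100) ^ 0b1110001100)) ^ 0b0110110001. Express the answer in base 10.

989 = 1111011101
0b1111001100 = 1111001100
→ | → 1111011101 = 989
0b1110001100 = 1110001100
→ ^ → 0001010001 = 81
0b0110110001 = 0110110001
→ ^ → 0111100000 = 480

480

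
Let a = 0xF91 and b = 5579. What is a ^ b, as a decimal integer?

0xF91 = 0111110010001
5579 = 1010111001011
XOR → 1101001011010 = 6746

6746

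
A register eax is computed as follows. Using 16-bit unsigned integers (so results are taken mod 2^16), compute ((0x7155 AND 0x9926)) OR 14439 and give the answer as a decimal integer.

14695

0x7155 = 0111000101010101
0x9926 = 1001100100100110
→ AND → 0001000100000100 = 4356
14439 = 0011100001100111
→ OR → 0011100101100111 = 14695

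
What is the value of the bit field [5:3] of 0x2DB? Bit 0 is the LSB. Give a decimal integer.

3

v = 1011011011
Shift right by 3: 1011011
Mask low 3 bits: 011 = 3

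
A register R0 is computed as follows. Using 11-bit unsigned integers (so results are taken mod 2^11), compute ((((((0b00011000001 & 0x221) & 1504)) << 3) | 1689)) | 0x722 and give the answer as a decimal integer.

0b00011000001 = 00011000001
0x221 = 01000100001
→ & → 00000000001 = 1
1504 = 10111100000
→ & → 00000000000 = 0
→ << 3 (mod 2^11) → 00000000000 = 0
1689 = 11010011001
→ | → 11010011001 = 1689
0x722 = 11100100010
→ | → 11110111011 = 1979

1979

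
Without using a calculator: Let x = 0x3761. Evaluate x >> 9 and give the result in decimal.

0x3761 = 11011101100001
shift right by 9 → 00000000011011 = 27
(equivalently, floor(14177 / 512))

27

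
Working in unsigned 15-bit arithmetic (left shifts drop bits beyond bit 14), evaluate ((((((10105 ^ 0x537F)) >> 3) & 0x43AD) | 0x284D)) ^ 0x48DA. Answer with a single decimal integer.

25111

10105 = 010011101111001
0x537F = 101001101111111
→ ^ → 111010000000110 = 29702
→ >> 3 → 000111010000000 = 3712
0x43AD = 100001110101101
→ & → 000001010000000 = 640
0x284D = 010100001001101
→ | → 010101011001101 = 10957
0x48DA = 100100011011010
→ ^ → 110001000010111 = 25111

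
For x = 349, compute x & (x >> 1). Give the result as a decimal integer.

12

x = 101011101 = 349
x>>1 = 010101110
AND  = 000001100 = 12
(x & (x >> 1) has a 1 wherever x has two consecutive 1 bits.)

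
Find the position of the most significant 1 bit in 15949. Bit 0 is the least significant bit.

15949 = 11111001001101
The topmost 1 is at position 13 (since 2^13 = 8192 ≤ 15949 < 16384).

13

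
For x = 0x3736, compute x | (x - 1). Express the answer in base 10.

x = 11011100110110 = 14134
x - 1 = 11011100110101
OR    = 11011100110111 = 14135
(x | (x - 1) sets all bits below the lowest set bit.)

14135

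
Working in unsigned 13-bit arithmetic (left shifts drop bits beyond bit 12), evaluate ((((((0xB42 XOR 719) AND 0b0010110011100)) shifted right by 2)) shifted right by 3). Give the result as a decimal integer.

0xB42 = 0101101000010
719 = 0001011001111
→ XOR → 0100110001101 = 2445
0b0010110011100 = 0010110011100
→ AND → 0000110001100 = 396
→ shifted right by 2 → 0000001100011 = 99
→ shifted right by 3 → 0000000001100 = 12

12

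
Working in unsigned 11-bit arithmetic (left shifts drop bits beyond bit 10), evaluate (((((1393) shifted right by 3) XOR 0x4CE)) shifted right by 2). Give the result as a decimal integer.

1393 = 10101110001
→ shifted right by 3 → 00010101110 = 174
0x4CE = 10011001110
→ XOR → 10001100000 = 1120
→ shifted right by 2 → 00100011000 = 280

280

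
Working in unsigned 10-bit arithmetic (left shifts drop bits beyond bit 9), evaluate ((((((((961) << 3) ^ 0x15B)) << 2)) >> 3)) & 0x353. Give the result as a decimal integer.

1

961 = 1111000001
→ << 3 (mod 2^10) → 1000001000 = 520
0x15B = 0101011011
→ ^ → 1101010011 = 851
→ << 2 (mod 2^10) → 0101001100 = 332
→ >> 3 → 0000101001 = 41
0x353 = 1101010011
→ & → 0000000001 = 1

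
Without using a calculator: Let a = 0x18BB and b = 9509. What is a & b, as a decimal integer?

0x18BB = 01100010111011
9509 = 10010100100101
AND → 00000000100001 = 33

33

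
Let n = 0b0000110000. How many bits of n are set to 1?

2

n = 110000
Count the 1s: 1 + 1 = 2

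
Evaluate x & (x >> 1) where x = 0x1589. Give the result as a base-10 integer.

128

x = 1010110001001 = 5513
x>>1 = 0101011000100
AND  = 0000010000000 = 128
(x & (x >> 1) has a 1 wherever x has two consecutive 1 bits.)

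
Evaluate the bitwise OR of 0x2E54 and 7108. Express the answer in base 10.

0x2E54 = 10111001010100
7108 = 01101111000100
 OR → 11111111010100 = 16340

16340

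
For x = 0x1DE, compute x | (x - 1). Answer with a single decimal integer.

x = 111011110 = 478
x - 1 = 111011101
OR    = 111011111 = 479
(x | (x - 1) sets all bits below the lowest set bit.)

479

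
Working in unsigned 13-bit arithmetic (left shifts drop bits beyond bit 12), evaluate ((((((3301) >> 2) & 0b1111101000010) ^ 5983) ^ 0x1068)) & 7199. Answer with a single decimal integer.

1047

3301 = 0110011100101
→ >> 2 → 0001100111001 = 825
0b1111101000010 = 1111101000010
→ & → 0001100000000 = 768
5983 = 1011101011111
→ ^ → 1010001011111 = 5215
0x1068 = 1000001101000
→ ^ → 0010000110111 = 1079
7199 = 1110000011111
→ & → 0010000010111 = 1047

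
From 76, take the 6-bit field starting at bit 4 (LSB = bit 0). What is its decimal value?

4

v = 00001001100
Shift right by 4: 0000100
Mask low 6 bits: 000100 = 4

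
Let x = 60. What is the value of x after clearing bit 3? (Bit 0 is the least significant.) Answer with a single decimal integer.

52

x = 000000111100
bit 3 is currently 1; clear it via x & ~(1 << 3) = x & ~8
→ 000000110100 = 52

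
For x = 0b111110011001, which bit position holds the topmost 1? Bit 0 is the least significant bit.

0b111110011001 = 111110011001
The topmost 1 is at position 11 (since 2^11 = 2048 ≤ 3993 < 4096).

11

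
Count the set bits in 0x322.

4

0x322 = 1100100010
Count the 1s: 1 + 1 + 1 + 1 = 4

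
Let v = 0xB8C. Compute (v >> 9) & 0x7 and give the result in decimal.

v = 00101110001100
Shift right by 9: 00101
Mask low 3 bits: 101 = 5

5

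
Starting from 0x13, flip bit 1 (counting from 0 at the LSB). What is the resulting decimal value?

17

x = 00010011
bit 1 is currently 1; toggle it via x ^ (1 << 1) = x ^ 2
→ 00010001 = 17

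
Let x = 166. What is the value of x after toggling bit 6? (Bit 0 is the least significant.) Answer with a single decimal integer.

230

x = 10100110
bit 6 is currently 0; toggle it via x ^ (1 << 6) = x ^ 64
→ 11100110 = 230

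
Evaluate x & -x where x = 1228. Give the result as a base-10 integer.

4

x = 10011001100 = 1228
-x (two's complement) = …01100110100
AND   = 00000000100 = 4
(x & -x isolates the lowest set bit of x.)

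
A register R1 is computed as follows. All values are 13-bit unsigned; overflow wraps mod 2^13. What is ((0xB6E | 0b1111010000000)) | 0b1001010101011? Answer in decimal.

8175

0xB6E = 0101101101110
0b1111010000000 = 1111010000000
→ | → 1111111101110 = 8174
0b1001010101011 = 1001010101011
→ | → 1111111101111 = 8175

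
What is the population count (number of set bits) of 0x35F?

0x35F = 1101011111
Count the 1s: 1 + 1 + 1 + 1 + 1 + 1 + 1 + 1 = 8

8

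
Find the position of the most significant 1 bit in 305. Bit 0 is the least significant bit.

305 = 100110001
The topmost 1 is at position 8 (since 2^8 = 256 ≤ 305 < 512).

8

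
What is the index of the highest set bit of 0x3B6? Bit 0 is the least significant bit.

9

0x3B6 = 1110110110
The topmost 1 is at position 9 (since 2^9 = 512 ≤ 950 < 1024).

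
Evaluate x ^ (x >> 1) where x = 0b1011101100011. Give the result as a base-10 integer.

7378

x = 1011101100011 = 5987
x>>1 = 0101110110001
XOR  = 1110011010010 = 7378
(x ^ (x >> 1) gives the standard binary-reflected Gray code of x.)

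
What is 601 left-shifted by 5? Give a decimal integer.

19232

601 = 000001001011001
shift left by 5 → 100101100100000 = 19232
(equivalently, 601 × 2^5 = 601 × 32)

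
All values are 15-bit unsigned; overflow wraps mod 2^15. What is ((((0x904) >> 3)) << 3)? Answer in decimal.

0x904 = 000100100000100
→ >> 3 → 000000100100000 = 288
→ << 3 (mod 2^15) → 000100100000000 = 2304

2304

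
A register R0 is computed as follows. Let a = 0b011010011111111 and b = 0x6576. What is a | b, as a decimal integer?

a = 011010011111111
0x6576 = 110010101110110
 OR → 111010111111111 = 30207

30207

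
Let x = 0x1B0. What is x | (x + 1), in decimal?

x = 110110000 = 432
x + 1 = 110110001
OR    = 110110001 = 433
(x | (x + 1) sets the lowest cleared bit.)

433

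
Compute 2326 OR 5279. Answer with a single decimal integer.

7583

2326 = 0100100010110
5279 = 1010010011111
 OR → 1110110011111 = 7583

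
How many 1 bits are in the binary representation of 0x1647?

0x1647 = 1011001000111
Count the 1s: 1 + 1 + 1 + 1 + 1 + 1 + 1 = 7

7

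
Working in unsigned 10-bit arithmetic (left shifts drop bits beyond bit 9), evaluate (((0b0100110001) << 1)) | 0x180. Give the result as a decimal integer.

0b0100110001 = 0100110001
→ << 1 (mod 2^10) → 1001100010 = 610
0x180 = 0110000000
→ | → 1111100010 = 994

994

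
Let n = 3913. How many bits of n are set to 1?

7

3913 = 111101001001
Count the 1s: 1 + 1 + 1 + 1 + 1 + 1 + 1 = 7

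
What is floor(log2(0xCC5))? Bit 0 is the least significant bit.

0xCC5 = 110011000101
The topmost 1 is at position 11 (since 2^11 = 2048 ≤ 3269 < 4096).

11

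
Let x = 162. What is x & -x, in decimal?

x = 10100010 = 162
-x (two's complement) = …01011110
AND   = 00000010 = 2
(x & -x isolates the lowest set bit of x.)

2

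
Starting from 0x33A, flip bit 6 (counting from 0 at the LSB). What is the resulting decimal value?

x = 1100111010
bit 6 is currently 0; toggle it via x ^ (1 << 6) = x ^ 64
→ 1101111010 = 890

890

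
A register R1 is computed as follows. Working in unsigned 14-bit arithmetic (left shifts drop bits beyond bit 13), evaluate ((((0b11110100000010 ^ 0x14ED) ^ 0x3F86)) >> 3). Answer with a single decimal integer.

0b11110100000010 = 11110100000010
0x14ED = 01010011101101
→ ^ → 10100111101111 = 10735
0x3F86 = 11111110000110
→ ^ → 01011001101001 = 5737
→ >> 3 → 00001011001101 = 717

717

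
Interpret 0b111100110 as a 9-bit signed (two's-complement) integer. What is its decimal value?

-26

pattern = 111100110 (MSB is 1 ⇒ negative)
Invert: 000011001, add 1 → 000011010 = 26, so the value is -26.
(Equivalently: 486 - 2^9 = 486 - 512 = -26.)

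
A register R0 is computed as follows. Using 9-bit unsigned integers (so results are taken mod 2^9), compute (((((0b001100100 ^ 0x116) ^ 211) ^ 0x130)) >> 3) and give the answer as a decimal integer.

0b001100100 = 001100100
0x116 = 100010110
→ ^ → 101110010 = 370
211 = 011010011
→ ^ → 110100001 = 417
0x130 = 100110000
→ ^ → 010010001 = 145
→ >> 3 → 000010010 = 18

18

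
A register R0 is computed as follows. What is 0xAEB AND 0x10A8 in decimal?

168

0xAEB = 0101011101011
0x10A8 = 1000010101000
AND → 0000010101000 = 168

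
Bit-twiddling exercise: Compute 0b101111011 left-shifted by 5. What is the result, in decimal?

12128

x = 00000101111011
shift left by 5 → 10111101100000 = 12128
(equivalently, 379 × 2^5 = 379 × 32)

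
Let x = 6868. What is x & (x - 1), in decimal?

x = 1101011010100 = 6868
x - 1 = 1101011010011
AND   = 1101011010000 = 6864
(x & (x - 1) clears the lowest set bit of x.)

6864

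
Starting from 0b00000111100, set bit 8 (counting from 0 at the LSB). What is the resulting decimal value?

316

x = 00000111100
bit 8 is currently 0; set it via x | (1 << 8) = x | 256
→ 00100111100 = 316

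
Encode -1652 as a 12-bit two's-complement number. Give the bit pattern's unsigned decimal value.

1652 in 12 bits: 011001110100
Invert: 100110001011
Add 1:  100110001100 = 2444
(Check: 2^12 - 1652 = 4096 - 1652 = 2444.)

2444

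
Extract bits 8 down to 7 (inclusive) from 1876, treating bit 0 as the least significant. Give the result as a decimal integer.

2

v = 11101010100
Shift right by 7: 1110
Mask low 2 bits: 10 = 2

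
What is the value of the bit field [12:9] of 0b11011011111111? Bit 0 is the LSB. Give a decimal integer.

v = 11011011111111
Shift right by 9: 11011
Mask low 4 bits: 1011 = 11

11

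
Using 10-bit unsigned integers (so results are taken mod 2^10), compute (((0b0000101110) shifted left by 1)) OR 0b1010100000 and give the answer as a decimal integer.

0b0000101110 = 0000101110
→ shifted left by 1 (mod 2^10) → 0001011100 = 92
0b1010100000 = 1010100000
→ OR → 1011111100 = 764

764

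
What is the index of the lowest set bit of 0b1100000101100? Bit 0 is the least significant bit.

2

0b1100000101100 = 1100000101100
Trailing zeros: 2, so the lowest set bit is bit 2 (value 4).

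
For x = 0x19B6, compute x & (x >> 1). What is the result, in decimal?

x = 1100110110110 = 6582
x>>1 = 0110011011011
AND  = 0100010010010 = 2194
(x & (x >> 1) has a 1 wherever x has two consecutive 1 bits.)

2194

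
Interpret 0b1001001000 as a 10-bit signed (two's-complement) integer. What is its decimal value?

-440

pattern = 1001001000 (MSB is 1 ⇒ negative)
Invert: 0110110111, add 1 → 0110111000 = 440, so the value is -440.
(Equivalently: 584 - 2^10 = 584 - 1024 = -440.)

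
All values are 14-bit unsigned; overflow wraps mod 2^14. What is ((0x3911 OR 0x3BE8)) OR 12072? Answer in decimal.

16377

0x3911 = 11100100010001
0x3BE8 = 11101111101000
→ OR → 11101111111001 = 15353
12072 = 10111100101000
→ OR → 11111111111001 = 16377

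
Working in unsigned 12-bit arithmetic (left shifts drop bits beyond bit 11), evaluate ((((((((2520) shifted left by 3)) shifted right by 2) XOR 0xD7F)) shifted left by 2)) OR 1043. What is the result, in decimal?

2520 = 100111011000
→ shifted left by 3 (mod 2^12) → 111011000000 = 3776
→ shifted right by 2 → 001110110000 = 944
0xD7F = 110101111111
→ XOR → 111011001111 = 3791
→ shifted left by 2 (mod 2^12) → 101100111100 = 2876
1043 = 010000010011
→ OR → 111100111111 = 3903

3903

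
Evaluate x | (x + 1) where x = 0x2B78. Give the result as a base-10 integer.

x = 10101101111000 = 11128
x + 1 = 10101101111001
OR    = 10101101111001 = 11129
(x | (x + 1) sets the lowest cleared bit.)

11129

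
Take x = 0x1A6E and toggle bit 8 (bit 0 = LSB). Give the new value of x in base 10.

x = 01101001101110
bit 8 is currently 0; toggle it via x ^ (1 << 8) = x ^ 256
→ 01101101101110 = 7022

7022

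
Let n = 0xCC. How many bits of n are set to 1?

0xCC = 11001100
Count the 1s: 1 + 1 + 1 + 1 = 4

4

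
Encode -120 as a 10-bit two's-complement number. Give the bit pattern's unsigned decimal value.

904

120 in 10 bits: 0001111000
Invert: 1110000111
Add 1:  1110001000 = 904
(Check: 2^10 - 120 = 1024 - 120 = 904.)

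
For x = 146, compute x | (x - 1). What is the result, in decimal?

x = 10010010 = 146
x - 1 = 10010001
OR    = 10010011 = 147
(x | (x - 1) sets all bits below the lowest set bit.)

147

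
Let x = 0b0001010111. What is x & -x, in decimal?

1

x = 1010111 = 87
-x (two's complement) = …0101001
AND   = 0000001 = 1
(x & -x isolates the lowest set bit of x.)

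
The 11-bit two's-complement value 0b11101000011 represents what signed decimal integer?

-189

pattern = 11101000011 (MSB is 1 ⇒ negative)
Invert: 00010111100, add 1 → 00010111101 = 189, so the value is -189.
(Equivalently: 1859 - 2^11 = 1859 - 2048 = -189.)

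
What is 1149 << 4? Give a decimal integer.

1149 = 000010001111101
shift left by 4 → 100011111010000 = 18384
(equivalently, 1149 × 2^4 = 1149 × 16)

18384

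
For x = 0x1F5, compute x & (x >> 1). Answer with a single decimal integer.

x = 111110101 = 501
x>>1 = 011111010
AND  = 011110000 = 240
(x & (x >> 1) has a 1 wherever x has two consecutive 1 bits.)

240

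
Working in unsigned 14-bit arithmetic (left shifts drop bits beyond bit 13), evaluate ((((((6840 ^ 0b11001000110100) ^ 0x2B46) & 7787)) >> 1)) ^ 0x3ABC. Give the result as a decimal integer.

15257

6840 = 01101010111000
0b11001000110100 = 11001000110100
→ ^ → 10100010001100 = 10380
0x2B46 = 10101101000110
→ ^ → 00001111001010 = 970
7787 = 01111001101011
→ & → 00001001001010 = 586
→ >> 1 → 00000100100101 = 293
0x3ABC = 11101010111100
→ ^ → 11101110011001 = 15257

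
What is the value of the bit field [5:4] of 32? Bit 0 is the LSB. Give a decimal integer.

2

v = 000100000
Shift right by 4: 00010
Mask low 2 bits: 10 = 2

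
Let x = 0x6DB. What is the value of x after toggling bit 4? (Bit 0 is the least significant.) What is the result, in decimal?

x = 011011011011
bit 4 is currently 1; toggle it via x ^ (1 << 4) = x ^ 16
→ 011011001011 = 1739

1739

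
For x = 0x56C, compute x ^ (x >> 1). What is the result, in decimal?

x = 10101101100 = 1388
x>>1 = 01010110110
XOR  = 11111011010 = 2010
(x ^ (x >> 1) gives the standard binary-reflected Gray code of x.)

2010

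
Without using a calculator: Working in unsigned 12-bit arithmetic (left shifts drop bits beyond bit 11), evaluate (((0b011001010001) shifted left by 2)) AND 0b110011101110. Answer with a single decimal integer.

2116

0b011001010001 = 011001010001
→ shifted left by 2 (mod 2^12) → 100101000100 = 2372
0b110011101110 = 110011101110
→ AND → 100001000100 = 2116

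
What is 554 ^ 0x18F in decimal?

554 = 1000101010
0x18F = 0110001111
XOR → 1110100101 = 933

933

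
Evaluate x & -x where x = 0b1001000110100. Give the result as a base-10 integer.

x = 1001000110100 = 4660
-x (two's complement) = …0110111001100
AND   = 0000000000100 = 4
(x & -x isolates the lowest set bit of x.)

4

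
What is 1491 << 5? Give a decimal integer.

1491 = 0000010111010011
shift left by 5 → 1011101001100000 = 47712
(equivalently, 1491 × 2^5 = 1491 × 32)

47712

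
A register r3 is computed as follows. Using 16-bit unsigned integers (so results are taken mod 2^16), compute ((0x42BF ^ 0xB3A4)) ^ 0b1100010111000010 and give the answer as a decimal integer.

0x42BF = 0100001010111111
0xB3A4 = 1011001110100100
→ ^ → 1111000100011011 = 61723
0b1100010111000010 = 1100010111000010
→ ^ → 0011010011011001 = 13529

13529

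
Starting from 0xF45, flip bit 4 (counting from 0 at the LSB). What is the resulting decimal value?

x = 111101000101
bit 4 is currently 0; toggle it via x ^ (1 << 4) = x ^ 16
→ 111101010101 = 3925

3925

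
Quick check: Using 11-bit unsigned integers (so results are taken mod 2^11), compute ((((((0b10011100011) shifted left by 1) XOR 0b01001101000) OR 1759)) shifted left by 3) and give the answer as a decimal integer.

2040

0b10011100011 = 10011100011
→ shifted left by 1 (mod 2^11) → 00111000110 = 454
0b01001101000 = 01001101000
→ XOR → 01110101110 = 942
1759 = 11011011111
→ OR → 11111111111 = 2047
→ shifted left by 3 (mod 2^11) → 11111111000 = 2040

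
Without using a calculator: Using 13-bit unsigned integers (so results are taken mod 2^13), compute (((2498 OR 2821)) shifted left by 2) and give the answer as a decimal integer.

3868

2498 = 0100111000010
2821 = 0101100000101
→ OR → 0101111000111 = 3015
→ shifted left by 2 (mod 2^13) → 0111100011100 = 3868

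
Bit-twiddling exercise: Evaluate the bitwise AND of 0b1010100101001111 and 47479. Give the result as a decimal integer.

43335

a = 1010100101001111
47479 = 1011100101110111
AND → 1010100101000111 = 43335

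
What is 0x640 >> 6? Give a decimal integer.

25

0x640 = 11001000000
shift right by 6 → 00000011001 = 25
(equivalently, floor(1600 / 64))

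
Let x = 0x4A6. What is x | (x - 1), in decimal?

x = 10010100110 = 1190
x - 1 = 10010100101
OR    = 10010100111 = 1191
(x | (x - 1) sets all bits below the lowest set bit.)

1191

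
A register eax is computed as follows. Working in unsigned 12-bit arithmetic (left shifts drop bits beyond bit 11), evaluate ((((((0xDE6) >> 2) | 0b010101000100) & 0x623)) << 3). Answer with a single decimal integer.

264

0xDE6 = 110111100110
→ >> 2 → 001101111001 = 889
0b010101000100 = 010101000100
→ | → 011101111101 = 1917
0x623 = 011000100011
→ & → 011000100001 = 1569
→ << 3 (mod 2^12) → 000100001000 = 264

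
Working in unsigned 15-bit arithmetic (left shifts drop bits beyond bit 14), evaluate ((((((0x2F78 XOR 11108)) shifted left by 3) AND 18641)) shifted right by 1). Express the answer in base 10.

0x2F78 = 010111101111000
11108 = 010101101100100
→ XOR → 000010000011100 = 1052
→ shifted left by 3 (mod 2^15) → 010000011100000 = 8416
18641 = 100100011010001
→ AND → 000000011000000 = 192
→ shifted right by 1 → 000000001100000 = 96

96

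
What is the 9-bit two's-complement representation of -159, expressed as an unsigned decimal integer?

159 in 9 bits: 010011111
Invert: 101100000
Add 1:  101100001 = 353
(Check: 2^9 - 159 = 512 - 159 = 353.)

353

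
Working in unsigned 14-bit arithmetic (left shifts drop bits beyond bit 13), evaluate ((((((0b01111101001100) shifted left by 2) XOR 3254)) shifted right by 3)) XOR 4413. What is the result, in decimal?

5901

0b01111101001100 = 01111101001100
→ shifted left by 2 (mod 2^14) → 11110100110000 = 15664
3254 = 00110010110110
→ XOR → 11000110000110 = 12678
→ shifted right by 3 → 00011000110000 = 1584
4413 = 01000100111101
→ XOR → 01011100001101 = 5901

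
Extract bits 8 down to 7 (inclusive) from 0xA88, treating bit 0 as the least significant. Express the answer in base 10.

1

v = 101010001000
Shift right by 7: 10101
Mask low 2 bits: 01 = 1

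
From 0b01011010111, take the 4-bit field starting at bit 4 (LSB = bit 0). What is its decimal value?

v = 01011010111
Shift right by 4: 0101101
Mask low 4 bits: 1101 = 13

13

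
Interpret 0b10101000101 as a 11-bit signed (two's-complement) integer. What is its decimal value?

-699

pattern = 10101000101 (MSB is 1 ⇒ negative)
Invert: 01010111010, add 1 → 01010111011 = 699, so the value is -699.
(Equivalently: 1349 - 2^11 = 1349 - 2048 = -699.)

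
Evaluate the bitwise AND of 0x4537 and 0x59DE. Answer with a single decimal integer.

0x4537 = 100010100110111
0x59DE = 101100111011110
AND → 100000100010110 = 16662

16662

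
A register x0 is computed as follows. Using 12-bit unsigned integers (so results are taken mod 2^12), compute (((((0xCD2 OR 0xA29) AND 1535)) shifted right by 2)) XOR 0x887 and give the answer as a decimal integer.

2489

0xCD2 = 110011010010
0xA29 = 101000101001
→ OR → 111011111011 = 3835
1535 = 010111111111
→ AND → 010011111011 = 1275
→ shifted right by 2 → 000100111110 = 318
0x887 = 100010000111
→ XOR → 100110111001 = 2489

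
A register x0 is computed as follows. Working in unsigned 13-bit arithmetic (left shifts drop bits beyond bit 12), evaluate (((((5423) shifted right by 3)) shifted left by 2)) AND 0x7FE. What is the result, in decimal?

660

5423 = 1010100101111
→ shifted right by 3 → 0001010100101 = 677
→ shifted left by 2 (mod 2^13) → 0101010010100 = 2708
0x7FE = 0011111111110
→ AND → 0001010010100 = 660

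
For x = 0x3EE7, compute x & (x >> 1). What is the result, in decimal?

x = 11111011100111 = 16103
x>>1 = 01111101110011
AND  = 01111001100011 = 7779
(x & (x >> 1) has a 1 wherever x has two consecutive 1 bits.)

7779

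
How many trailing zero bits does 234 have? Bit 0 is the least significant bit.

234 = 11101010
Trailing zeros: 1, so the lowest set bit is bit 1 (value 2).

1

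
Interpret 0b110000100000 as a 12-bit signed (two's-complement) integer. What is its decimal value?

pattern = 110000100000 (MSB is 1 ⇒ negative)
Invert: 001111011111, add 1 → 001111100000 = 992, so the value is -992.
(Equivalently: 3104 - 2^12 = 3104 - 4096 = -992.)

-992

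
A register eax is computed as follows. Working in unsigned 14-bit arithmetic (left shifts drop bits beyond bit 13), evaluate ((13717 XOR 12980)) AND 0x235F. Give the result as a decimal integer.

13717 = 11010110010101
12980 = 11001010110100
→ XOR → 00011100100001 = 1825
0x235F = 10001101011111
→ AND → 00001100000001 = 769

769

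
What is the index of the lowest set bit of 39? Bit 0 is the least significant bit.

0

39 = 100111
Trailing zeros: 0, so the lowest set bit is bit 0 (value 1).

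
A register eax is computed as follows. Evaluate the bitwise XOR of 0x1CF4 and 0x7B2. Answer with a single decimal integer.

6982

0x1CF4 = 1110011110100
0x7B2 = 0011110110010
XOR → 1101101000110 = 6982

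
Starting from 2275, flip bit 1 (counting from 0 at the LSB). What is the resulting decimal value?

x = 100011100011
bit 1 is currently 1; toggle it via x ^ (1 << 1) = x ^ 2
→ 100011100001 = 2273

2273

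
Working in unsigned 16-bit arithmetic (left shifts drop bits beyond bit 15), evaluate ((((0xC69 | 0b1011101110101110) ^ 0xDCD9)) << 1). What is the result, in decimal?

50796

0xC69 = 0000110001101001
0b1011101110101110 = 1011101110101110
→ | → 1011111111101111 = 49135
0xDCD9 = 1101110011011001
→ ^ → 0110001100110110 = 25398
→ << 1 (mod 2^16) → 1100011001101100 = 50796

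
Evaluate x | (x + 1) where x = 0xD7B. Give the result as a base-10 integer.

3455

x = 110101111011 = 3451
x + 1 = 110101111100
OR    = 110101111111 = 3455
(x | (x + 1) sets the lowest cleared bit.)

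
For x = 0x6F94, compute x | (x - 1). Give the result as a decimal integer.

x = 110111110010100 = 28564
x - 1 = 110111110010011
OR    = 110111110010111 = 28567
(x | (x - 1) sets all bits below the lowest set bit.)

28567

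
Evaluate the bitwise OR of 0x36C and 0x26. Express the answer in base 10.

0x36C = 1101101100
0x26 = 0000100110
 OR → 1101101110 = 878

878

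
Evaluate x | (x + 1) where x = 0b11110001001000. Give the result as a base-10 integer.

15433

x = 11110001001000 = 15432
x + 1 = 11110001001001
OR    = 11110001001001 = 15433
(x | (x + 1) sets the lowest cleared bit.)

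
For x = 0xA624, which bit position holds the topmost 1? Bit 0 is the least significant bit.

15

0xA624 = 1010011000100100
The topmost 1 is at position 15 (since 2^15 = 32768 ≤ 42532 < 65536).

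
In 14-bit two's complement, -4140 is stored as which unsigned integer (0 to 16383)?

12244

4140 in 14 bits: 01000000101100
Invert: 10111111010011
Add 1:  10111111010100 = 12244
(Check: 2^14 - 4140 = 16384 - 4140 = 12244.)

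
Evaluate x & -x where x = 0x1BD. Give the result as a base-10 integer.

1

x = 110111101 = 445
-x (two's complement) = …001000011
AND   = 000000001 = 1
(x & -x isolates the lowest set bit of x.)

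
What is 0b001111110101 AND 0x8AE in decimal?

164

a = 001111110101
0x8AE = 100010101110
AND → 000010100100 = 164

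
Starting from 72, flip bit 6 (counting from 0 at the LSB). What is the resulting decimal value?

x = 001001000
bit 6 is currently 1; toggle it via x ^ (1 << 6) = x ^ 64
→ 000001000 = 8

8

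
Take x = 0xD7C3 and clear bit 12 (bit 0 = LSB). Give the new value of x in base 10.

x = 1101011111000011
bit 12 is currently 1; clear it via x & ~(1 << 12) = x & ~4096
→ 1100011111000011 = 51139

51139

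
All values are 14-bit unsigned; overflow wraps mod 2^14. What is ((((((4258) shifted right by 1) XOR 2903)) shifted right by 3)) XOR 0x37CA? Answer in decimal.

14250

4258 = 01000010100010
→ shifted right by 1 → 00100001010001 = 2129
2903 = 00101101010111
→ XOR → 00001100000110 = 774
→ shifted right by 3 → 00000001100000 = 96
0x37CA = 11011111001010
→ XOR → 11011110101010 = 14250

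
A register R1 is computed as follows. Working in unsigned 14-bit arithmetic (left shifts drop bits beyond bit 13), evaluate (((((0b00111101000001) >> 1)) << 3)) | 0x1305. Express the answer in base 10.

0b00111101000001 = 00111101000001
→ >> 1 → 00011110100000 = 1952
→ << 3 (mod 2^14) → 11110100000000 = 15616
0x1305 = 01001100000101
→ | → 11111100000101 = 16133

16133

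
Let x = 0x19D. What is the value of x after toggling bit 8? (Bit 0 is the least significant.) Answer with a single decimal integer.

x = 110011101
bit 8 is currently 1; toggle it via x ^ (1 << 8) = x ^ 256
→ 010011101 = 157

157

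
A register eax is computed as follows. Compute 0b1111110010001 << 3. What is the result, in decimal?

64648

x = 0001111110010001
shift left by 3 → 1111110010001000 = 64648
(equivalently, 8081 × 2^3 = 8081 × 8)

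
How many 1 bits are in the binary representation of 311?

6

311 = 100110111
Count the 1s: 1 + 1 + 1 + 1 + 1 + 1 = 6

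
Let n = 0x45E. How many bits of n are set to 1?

6

0x45E = 10001011110
Count the 1s: 1 + 1 + 1 + 1 + 1 + 1 = 6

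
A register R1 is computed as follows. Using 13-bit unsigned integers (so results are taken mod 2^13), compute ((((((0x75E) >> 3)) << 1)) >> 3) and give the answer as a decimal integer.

0x75E = 0011101011110
→ >> 3 → 0000011101011 = 235
→ << 1 (mod 2^13) → 0000111010110 = 470
→ >> 3 → 0000000111010 = 58

58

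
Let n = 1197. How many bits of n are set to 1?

6

1197 = 10010101101
Count the 1s: 1 + 1 + 1 + 1 + 1 + 1 = 6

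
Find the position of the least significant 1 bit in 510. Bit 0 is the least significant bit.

1

510 = 111111110
Trailing zeros: 1, so the lowest set bit is bit 1 (value 2).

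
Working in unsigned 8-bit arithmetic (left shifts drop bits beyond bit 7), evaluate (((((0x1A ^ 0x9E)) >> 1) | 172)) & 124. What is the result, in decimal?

0x1A = 00011010
0x9E = 10011110
→ ^ → 10000100 = 132
→ >> 1 → 01000010 = 66
172 = 10101100
→ | → 11101110 = 238
124 = 01111100
→ & → 01101100 = 108

108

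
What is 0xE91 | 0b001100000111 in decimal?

3991

0xE91 = 111010010001
b = 001100000111
 OR → 111110010111 = 3991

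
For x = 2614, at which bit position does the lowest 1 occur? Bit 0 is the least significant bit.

2614 = 101000110110
Trailing zeros: 1, so the lowest set bit is bit 1 (value 2).

1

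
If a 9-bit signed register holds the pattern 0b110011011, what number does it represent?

pattern = 110011011 (MSB is 1 ⇒ negative)
Invert: 001100100, add 1 → 001100101 = 101, so the value is -101.
(Equivalently: 411 - 2^9 = 411 - 512 = -101.)

-101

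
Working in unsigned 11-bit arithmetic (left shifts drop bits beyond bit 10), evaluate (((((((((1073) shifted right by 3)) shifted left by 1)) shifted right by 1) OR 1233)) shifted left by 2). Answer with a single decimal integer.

860

1073 = 10000110001
→ shifted right by 3 → 00010000110 = 134
→ shifted left by 1 (mod 2^11) → 00100001100 = 268
→ shifted right by 1 → 00010000110 = 134
1233 = 10011010001
→ OR → 10011010111 = 1239
→ shifted left by 2 (mod 2^11) → 01101011100 = 860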